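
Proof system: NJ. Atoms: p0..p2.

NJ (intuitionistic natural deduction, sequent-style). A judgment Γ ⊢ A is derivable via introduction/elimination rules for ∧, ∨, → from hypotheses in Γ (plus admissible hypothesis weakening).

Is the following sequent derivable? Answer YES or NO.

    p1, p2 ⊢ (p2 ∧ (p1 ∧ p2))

Derivation trace:
[∧I] p1, p2 ⊢ (p2 ∧ (p1 ∧ p2))
  [Ax] p2 ⊢ p2
  [∧I] p1, p2 ⊢ (p1 ∧ p2)
    [Ax] p1 ⊢ p1
    [Ax] p2 ⊢ p2

Result: YES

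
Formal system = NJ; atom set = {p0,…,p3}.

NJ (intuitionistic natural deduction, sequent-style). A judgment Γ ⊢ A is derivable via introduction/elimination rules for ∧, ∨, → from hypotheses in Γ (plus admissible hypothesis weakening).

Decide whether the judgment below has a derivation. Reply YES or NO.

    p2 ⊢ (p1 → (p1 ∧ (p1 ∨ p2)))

Derivation (root first):
[→I] p2 ⊢ (p1 → (p1 ∧ (p1 ∨ p2)))
  [∧I] p1, p2 ⊢ (p1 ∧ (p1 ∨ p2))
    [Ax] p1 ⊢ p1
    [∨I₂] p2 ⊢ (p1 ∨ p2)
      [Ax] p2 ⊢ p2

Result: YES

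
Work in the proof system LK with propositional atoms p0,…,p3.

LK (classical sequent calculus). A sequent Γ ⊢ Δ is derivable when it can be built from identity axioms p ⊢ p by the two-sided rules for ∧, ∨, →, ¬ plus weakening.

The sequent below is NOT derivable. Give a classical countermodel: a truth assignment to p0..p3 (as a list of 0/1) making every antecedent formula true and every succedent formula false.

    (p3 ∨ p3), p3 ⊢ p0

Search for a countermodel by truth-table:
  v=0000: Γ:[(p3 ∨ p3)=F, p3=F] Δ:[p0=F] refutes=False
  v=0001: Γ:[(p3 ∨ p3)=T, p3=T] Δ:[p0=F] refutes=True  ← countermodel

Result: [0, 0, 0, 1]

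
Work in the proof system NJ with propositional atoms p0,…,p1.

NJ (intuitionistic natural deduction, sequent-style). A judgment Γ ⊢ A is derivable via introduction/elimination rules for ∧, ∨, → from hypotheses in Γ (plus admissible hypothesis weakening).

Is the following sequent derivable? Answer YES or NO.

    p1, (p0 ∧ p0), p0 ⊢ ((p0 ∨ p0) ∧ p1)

Derivation trace:
[∧I] p1, (p0 ∧ p0), p0 ⊢ ((p0 ∨ p0) ∧ p1)
  [∨I₁] p0, (p0 ∧ p0) ⊢ (p0 ∨ p0)
    [Wk] p0, (p0 ∧ p0) ⊢ p0
      [Ax] p0 ⊢ p0
  [Ax] p1 ⊢ p1

Result: YES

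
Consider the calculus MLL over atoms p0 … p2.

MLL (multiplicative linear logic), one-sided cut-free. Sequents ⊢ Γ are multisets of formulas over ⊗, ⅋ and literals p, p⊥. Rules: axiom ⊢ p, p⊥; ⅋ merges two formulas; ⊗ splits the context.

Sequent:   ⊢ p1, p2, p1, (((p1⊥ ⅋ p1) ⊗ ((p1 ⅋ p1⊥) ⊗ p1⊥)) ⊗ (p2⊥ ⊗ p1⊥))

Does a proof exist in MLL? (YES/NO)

Proof tree:
[⊗]  ⊢ p1, p2, p1, (((p1⊥ ⅋ p1) ⊗ ((p1 ⅋ p1⊥) ⊗ p1⊥)) ⊗ (p2⊥ ⊗ p1⊥))
  [⊗]  ⊢ p1, ((p1⊥ ⅋ p1) ⊗ ((p1 ⅋ p1⊥) ⊗ p1⊥))
    [⅋]  ⊢ (p1⊥ ⅋ p1)
      [Ax]  ⊢ p1, p1⊥
    [⊗]  ⊢ p1, ((p1 ⅋ p1⊥) ⊗ p1⊥)
      [⅋]  ⊢ (p1 ⅋ p1⊥)
        [Ax]  ⊢ p1, p1⊥
      [Ax]  ⊢ p1, p1⊥
  [⊗]  ⊢ p2, p1, (p2⊥ ⊗ p1⊥)
    [Ax]  ⊢ p2, p2⊥
    [Ax]  ⊢ p1, p1⊥

Result: YES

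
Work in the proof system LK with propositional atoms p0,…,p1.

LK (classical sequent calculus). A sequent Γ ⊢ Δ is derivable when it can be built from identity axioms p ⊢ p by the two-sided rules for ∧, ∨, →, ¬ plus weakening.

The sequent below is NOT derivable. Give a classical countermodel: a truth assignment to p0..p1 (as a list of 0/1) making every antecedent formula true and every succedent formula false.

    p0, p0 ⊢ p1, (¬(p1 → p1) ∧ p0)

Truth-table refutation:
  v=00: Γ:[p0=F, p0=F] Δ:[p1=F, (¬(p1 → p1) ∧ p0)=F] refutes=False
  v=01: Γ:[p0=F, p0=F] Δ:[p1=T, (¬(p1 → p1) ∧ p0)=F] refutes=False
  v=10: Γ:[p0=T, p0=T] Δ:[p1=F, (¬(p1 → p1) ∧ p0)=F] refutes=True  ← countermodel

Result: [1, 0]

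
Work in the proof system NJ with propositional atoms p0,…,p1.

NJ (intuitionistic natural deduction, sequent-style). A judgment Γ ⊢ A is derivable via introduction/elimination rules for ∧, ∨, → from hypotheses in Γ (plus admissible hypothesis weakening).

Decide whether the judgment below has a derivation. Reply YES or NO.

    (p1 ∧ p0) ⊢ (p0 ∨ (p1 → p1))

Derivation (root first):
[∨I₂] (p1 ∧ p0) ⊢ (p0 ∨ (p1 → p1))
  [Wk] (p1 ∧ p0) ⊢ (p1 → p1)
    [→I]  ⊢ (p1 → p1)
      [Ax] p1 ⊢ p1

Result: YES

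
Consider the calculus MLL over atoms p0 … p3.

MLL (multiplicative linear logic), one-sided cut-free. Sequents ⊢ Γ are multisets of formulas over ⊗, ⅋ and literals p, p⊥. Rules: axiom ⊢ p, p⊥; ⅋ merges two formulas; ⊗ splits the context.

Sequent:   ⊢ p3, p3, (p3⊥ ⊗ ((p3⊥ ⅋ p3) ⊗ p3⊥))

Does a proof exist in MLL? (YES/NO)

Derivation (root first):
[⊗]  ⊢ p3, p3, (p3⊥ ⊗ ((p3⊥ ⅋ p3) ⊗ p3⊥))
  [Ax]  ⊢ p3, p3⊥
  [⊗]  ⊢ p3, ((p3⊥ ⅋ p3) ⊗ p3⊥)
    [⅋]  ⊢ (p3⊥ ⅋ p3)
      [Ax]  ⊢ p3, p3⊥
    [Ax]  ⊢ p3, p3⊥

Result: YES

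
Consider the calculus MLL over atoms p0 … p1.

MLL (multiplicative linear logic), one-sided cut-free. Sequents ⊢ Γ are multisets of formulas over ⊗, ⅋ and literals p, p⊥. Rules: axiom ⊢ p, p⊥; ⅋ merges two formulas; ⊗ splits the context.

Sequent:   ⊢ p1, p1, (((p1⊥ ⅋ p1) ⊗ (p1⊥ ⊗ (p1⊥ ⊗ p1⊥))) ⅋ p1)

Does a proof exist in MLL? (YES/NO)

Derivation (root first):
[⅋]  ⊢ p1, p1, (((p1⊥ ⅋ p1) ⊗ (p1⊥ ⊗ (p1⊥ ⊗ p1⊥))) ⅋ p1)
  [⊗]  ⊢ p1, p1, p1, ((p1⊥ ⅋ p1) ⊗ (p1⊥ ⊗ (p1⊥ ⊗ p1⊥)))
    [⅋]  ⊢ (p1⊥ ⅋ p1)
      [Ax]  ⊢ p1, p1⊥
    [⊗]  ⊢ p1, p1, p1, (p1⊥ ⊗ (p1⊥ ⊗ p1⊥))
      [Ax]  ⊢ p1, p1⊥
      [⊗]  ⊢ p1, p1, (p1⊥ ⊗ p1⊥)
        [Ax]  ⊢ p1, p1⊥
        [Ax]  ⊢ p1, p1⊥

Result: YES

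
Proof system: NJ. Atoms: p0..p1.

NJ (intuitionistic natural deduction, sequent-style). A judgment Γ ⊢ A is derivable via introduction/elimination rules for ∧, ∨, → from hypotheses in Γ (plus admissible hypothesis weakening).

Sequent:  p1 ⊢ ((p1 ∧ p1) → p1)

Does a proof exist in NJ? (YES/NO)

Derivation (root first):
[→I] p1 ⊢ ((p1 ∧ p1) → p1)
  [Wk] p1, (p1 ∧ p1) ⊢ p1
    [Ax] p1 ⊢ p1

Result: YES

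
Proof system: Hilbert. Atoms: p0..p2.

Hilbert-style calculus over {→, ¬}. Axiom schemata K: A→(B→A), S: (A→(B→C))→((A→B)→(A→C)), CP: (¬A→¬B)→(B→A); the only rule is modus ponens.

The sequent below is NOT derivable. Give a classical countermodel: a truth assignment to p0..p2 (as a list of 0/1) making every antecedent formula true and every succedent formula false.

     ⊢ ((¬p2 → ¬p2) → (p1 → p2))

Enumerate valuations to refute Γ ⊢ Δ:
  v=000: Γ:[] Δ:[((¬p2 → ¬p2) → (p1 → p2))=T] refutes=False
  v=001: Γ:[] Δ:[((¬p2 → ¬p2) → (p1 → p2))=T] refutes=False
  v=010: Γ:[] Δ:[((¬p2 → ¬p2) → (p1 → p2))=F] refutes=True  ← countermodel

Result: [0, 1, 0]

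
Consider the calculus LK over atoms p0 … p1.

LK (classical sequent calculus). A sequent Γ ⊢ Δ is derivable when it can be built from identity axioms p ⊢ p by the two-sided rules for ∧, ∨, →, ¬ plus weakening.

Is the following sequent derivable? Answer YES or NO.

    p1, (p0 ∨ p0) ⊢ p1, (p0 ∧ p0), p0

Derivation trace:
[∨L] p1, (p0 ∨ p0) ⊢ p1, (p0 ∧ p0), p0
  [Ax] p0 ⊢ p0
  [∧R] p1, p0 ⊢ p1, (p0 ∧ p0)
    [WR] p1 ⊢ p1, p0
      [Ax] p1 ⊢ p1
    [Ax] p0 ⊢ p0

Result: YES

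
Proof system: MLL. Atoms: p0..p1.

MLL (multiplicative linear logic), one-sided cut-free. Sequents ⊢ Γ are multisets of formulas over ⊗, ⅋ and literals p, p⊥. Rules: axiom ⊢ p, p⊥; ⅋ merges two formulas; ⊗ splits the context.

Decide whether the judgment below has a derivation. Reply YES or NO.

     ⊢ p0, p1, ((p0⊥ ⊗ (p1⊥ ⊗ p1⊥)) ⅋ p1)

Derivation (root first):
[⅋]  ⊢ p0, p1, ((p0⊥ ⊗ (p1⊥ ⊗ p1⊥)) ⅋ p1)
  [⊗]  ⊢ p0, p1, p1, (p0⊥ ⊗ (p1⊥ ⊗ p1⊥))
    [Ax]  ⊢ p0, p0⊥
    [⊗]  ⊢ p1, p1, (p1⊥ ⊗ p1⊥)
      [Ax]  ⊢ p1, p1⊥
      [Ax]  ⊢ p1, p1⊥

Result: YES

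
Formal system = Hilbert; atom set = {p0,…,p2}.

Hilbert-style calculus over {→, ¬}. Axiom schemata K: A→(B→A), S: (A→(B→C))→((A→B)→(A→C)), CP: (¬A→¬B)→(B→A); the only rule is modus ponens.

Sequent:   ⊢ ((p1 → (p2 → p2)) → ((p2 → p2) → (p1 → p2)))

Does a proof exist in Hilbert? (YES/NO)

Truth-table refutation:
  v=000: Γ:[] Δ:[((p1 → (p2 → p2)) → ((p2 → p2) → (p1 → p2)))=T] refutes=False
  v=001: Γ:[] Δ:[((p1 → (p2 → p2)) → ((p2 → p2) → (p1 → p2)))=T] refutes=False
  v=010: Γ:[] Δ:[((p1 → (p2 → p2)) → ((p2 → p2) → (p1 → p2)))=F] refutes=True  ← countermodel

Result: NO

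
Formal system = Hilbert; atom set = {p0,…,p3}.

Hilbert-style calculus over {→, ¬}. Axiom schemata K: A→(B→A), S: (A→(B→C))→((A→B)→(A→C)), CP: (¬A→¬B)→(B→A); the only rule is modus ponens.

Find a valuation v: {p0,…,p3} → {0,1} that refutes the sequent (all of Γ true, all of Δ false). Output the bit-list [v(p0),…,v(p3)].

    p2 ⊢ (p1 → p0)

Search for a countermodel by truth-table:
  v=0000: Γ:[p2=F] Δ:[(p1 → p0)=T] refutes=False
  v=0001: Γ:[p2=F] Δ:[(p1 → p0)=T] refutes=False
  v=0010: Γ:[p2=T] Δ:[(p1 → p0)=T] refutes=False
  v=0011: Γ:[p2=T] Δ:[(p1 → p0)=T] refutes=False
  v=0100: Γ:[p2=F] Δ:[(p1 → p0)=F] refutes=False
  v=0101: Γ:[p2=F] Δ:[(p1 → p0)=F] refutes=False
  v=0110: Γ:[p2=T] Δ:[(p1 → p0)=F] refutes=True  ← countermodel

Result: [0, 1, 1, 0]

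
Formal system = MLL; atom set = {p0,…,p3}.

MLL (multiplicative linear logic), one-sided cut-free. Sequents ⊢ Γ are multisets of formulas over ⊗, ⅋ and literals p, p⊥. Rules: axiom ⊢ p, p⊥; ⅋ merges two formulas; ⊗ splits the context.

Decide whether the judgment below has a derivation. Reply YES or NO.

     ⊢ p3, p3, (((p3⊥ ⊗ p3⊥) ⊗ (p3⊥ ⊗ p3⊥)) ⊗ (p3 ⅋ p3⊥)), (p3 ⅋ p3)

Derivation trace:
[⅋]  ⊢ p3, p3, (((p3⊥ ⊗ p3⊥) ⊗ (p3⊥ ⊗ p3⊥)) ⊗ (p3 ⅋ p3⊥)), (p3 ⅋ p3)
  [⊗]  ⊢ p3, p3, p3, p3, (((p3⊥ ⊗ p3⊥) ⊗ (p3⊥ ⊗ p3⊥)) ⊗ (p3 ⅋ p3⊥))
    [⊗]  ⊢ p3, p3, p3, p3, ((p3⊥ ⊗ p3⊥) ⊗ (p3⊥ ⊗ p3⊥))
      [⊗]  ⊢ p3, p3, (p3⊥ ⊗ p3⊥)
        [Ax]  ⊢ p3, p3⊥
        [Ax]  ⊢ p3, p3⊥
      [⊗]  ⊢ p3, p3, (p3⊥ ⊗ p3⊥)
        [Ax]  ⊢ p3, p3⊥
        [Ax]  ⊢ p3, p3⊥
    [⅋]  ⊢ (p3 ⅋ p3⊥)
      [Ax]  ⊢ p3, p3⊥

Result: YES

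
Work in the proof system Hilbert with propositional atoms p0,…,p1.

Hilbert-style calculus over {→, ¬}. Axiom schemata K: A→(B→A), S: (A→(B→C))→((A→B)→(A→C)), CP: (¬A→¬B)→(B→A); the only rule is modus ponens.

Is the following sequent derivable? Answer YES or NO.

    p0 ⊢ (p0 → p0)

Proof tree:
[MP] p0 ⊢ (p0 → p0)
  [K]  ⊢ (p0 → (p0 → p0))
  [MP] p0 ⊢ p0
    [MP] p0 ⊢ (p0 → p0)
      [K]  ⊢ (p0 → (p0 → p0))
      [Hyp] p0 ⊢ p0
    [Hyp] p0 ⊢ p0

Result: YES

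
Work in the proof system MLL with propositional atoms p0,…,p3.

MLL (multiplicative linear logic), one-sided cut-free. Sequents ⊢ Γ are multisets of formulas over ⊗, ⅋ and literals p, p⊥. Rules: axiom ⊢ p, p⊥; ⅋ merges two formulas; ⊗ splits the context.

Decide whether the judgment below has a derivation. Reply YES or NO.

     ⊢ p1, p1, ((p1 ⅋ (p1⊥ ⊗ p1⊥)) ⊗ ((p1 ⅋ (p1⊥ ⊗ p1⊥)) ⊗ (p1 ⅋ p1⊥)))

Proof tree:
[⊗]  ⊢ p1, p1, ((p1 ⅋ (p1⊥ ⊗ p1⊥)) ⊗ ((p1 ⅋ (p1⊥ ⊗ p1⊥)) ⊗ (p1 ⅋ p1⊥)))
  [⅋]  ⊢ p1, (p1 ⅋ (p1⊥ ⊗ p1⊥))
    [⊗]  ⊢ p1, p1, (p1⊥ ⊗ p1⊥)
      [Ax]  ⊢ p1, p1⊥
      [Ax]  ⊢ p1, p1⊥
  [⊗]  ⊢ p1, ((p1 ⅋ (p1⊥ ⊗ p1⊥)) ⊗ (p1 ⅋ p1⊥))
    [⅋]  ⊢ p1, (p1 ⅋ (p1⊥ ⊗ p1⊥))
      [⊗]  ⊢ p1, p1, (p1⊥ ⊗ p1⊥)
        [Ax]  ⊢ p1, p1⊥
        [Ax]  ⊢ p1, p1⊥
    [⅋]  ⊢ (p1 ⅋ p1⊥)
      [Ax]  ⊢ p1, p1⊥

Result: YES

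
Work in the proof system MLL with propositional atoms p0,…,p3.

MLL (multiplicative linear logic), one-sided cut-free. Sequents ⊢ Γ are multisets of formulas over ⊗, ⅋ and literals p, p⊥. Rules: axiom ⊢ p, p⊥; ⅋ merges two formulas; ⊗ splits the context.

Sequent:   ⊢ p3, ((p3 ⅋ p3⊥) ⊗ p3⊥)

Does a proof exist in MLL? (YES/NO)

Derivation trace:
[⊗]  ⊢ p3, ((p3 ⅋ p3⊥) ⊗ p3⊥)
  [⅋]  ⊢ (p3 ⅋ p3⊥)
    [Ax]  ⊢ p3, p3⊥
  [Ax]  ⊢ p3, p3⊥

Result: YES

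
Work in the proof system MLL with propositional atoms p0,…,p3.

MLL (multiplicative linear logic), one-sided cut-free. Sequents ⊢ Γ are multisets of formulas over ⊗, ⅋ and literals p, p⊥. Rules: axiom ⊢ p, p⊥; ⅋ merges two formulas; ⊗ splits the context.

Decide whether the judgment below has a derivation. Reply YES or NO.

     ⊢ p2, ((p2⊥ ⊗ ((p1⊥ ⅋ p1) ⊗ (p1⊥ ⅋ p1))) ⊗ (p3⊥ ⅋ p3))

Proof tree:
[⊗]  ⊢ p2, ((p2⊥ ⊗ ((p1⊥ ⅋ p1) ⊗ (p1⊥ ⅋ p1))) ⊗ (p3⊥ ⅋ p3))
  [⊗]  ⊢ p2, (p2⊥ ⊗ ((p1⊥ ⅋ p1) ⊗ (p1⊥ ⅋ p1)))
    [Ax]  ⊢ p2, p2⊥
    [⊗]  ⊢ ((p1⊥ ⅋ p1) ⊗ (p1⊥ ⅋ p1))
      [⅋]  ⊢ (p1⊥ ⅋ p1)
        [Ax]  ⊢ p1, p1⊥
      [⅋]  ⊢ (p1⊥ ⅋ p1)
        [Ax]  ⊢ p1, p1⊥
  [⅋]  ⊢ (p3⊥ ⅋ p3)
    [Ax]  ⊢ p3, p3⊥

Result: YES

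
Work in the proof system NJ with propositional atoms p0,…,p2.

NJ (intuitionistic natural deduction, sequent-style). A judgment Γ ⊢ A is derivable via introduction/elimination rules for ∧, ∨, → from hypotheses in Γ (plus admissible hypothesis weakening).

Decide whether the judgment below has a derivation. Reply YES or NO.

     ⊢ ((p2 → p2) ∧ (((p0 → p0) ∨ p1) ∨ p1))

Proof tree:
[∧I]  ⊢ ((p2 → p2) ∧ (((p0 → p0) ∨ p1) ∨ p1))
  [→I]  ⊢ (p2 → p2)
    [Ax] p2 ⊢ p2
  [∨I₁]  ⊢ (((p0 → p0) ∨ p1) ∨ p1)
    [∨I₁]  ⊢ ((p0 → p0) ∨ p1)
      [→I]  ⊢ (p0 → p0)
        [Ax] p0 ⊢ p0

Result: YES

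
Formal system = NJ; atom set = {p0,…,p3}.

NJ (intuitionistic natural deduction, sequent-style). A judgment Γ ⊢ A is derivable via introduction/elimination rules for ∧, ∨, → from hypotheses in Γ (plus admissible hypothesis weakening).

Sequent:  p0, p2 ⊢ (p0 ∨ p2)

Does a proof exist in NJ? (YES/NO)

Derivation (root first):
[∨I₁] p0, p2 ⊢ (p0 ∨ p2)
  [Wk] p0, p2 ⊢ p0
    [Ax] p0 ⊢ p0

Result: YES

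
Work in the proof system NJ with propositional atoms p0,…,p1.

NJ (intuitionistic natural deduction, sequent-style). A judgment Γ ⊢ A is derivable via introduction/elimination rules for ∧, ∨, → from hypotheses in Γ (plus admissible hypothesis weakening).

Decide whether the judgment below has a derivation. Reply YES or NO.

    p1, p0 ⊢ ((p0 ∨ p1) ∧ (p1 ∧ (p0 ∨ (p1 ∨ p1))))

Derivation trace:
[∧I] p1, p0 ⊢ ((p0 ∨ p1) ∧ (p1 ∧ (p0 ∨ (p1 ∨ p1))))
  [∨I₁] p0 ⊢ (p0 ∨ p1)
    [Ax] p0 ⊢ p0
  [∧I] p1 ⊢ (p1 ∧ (p0 ∨ (p1 ∨ p1)))
    [Ax] p1 ⊢ p1
    [∨I₂] p1 ⊢ (p0 ∨ (p1 ∨ p1))
      [∨I₂] p1 ⊢ (p1 ∨ p1)
        [Ax] p1 ⊢ p1

Result: YES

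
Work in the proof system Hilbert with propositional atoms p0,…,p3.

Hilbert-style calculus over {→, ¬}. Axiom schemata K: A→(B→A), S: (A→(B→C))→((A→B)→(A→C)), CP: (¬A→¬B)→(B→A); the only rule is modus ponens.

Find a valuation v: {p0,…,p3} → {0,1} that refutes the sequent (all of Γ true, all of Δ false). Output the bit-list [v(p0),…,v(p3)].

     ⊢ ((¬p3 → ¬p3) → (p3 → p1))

Enumerate valuations to refute Γ ⊢ Δ:
  v=0000: Γ:[] Δ:[((¬p3 → ¬p3) → (p3 → p1))=T] refutes=False
  v=0001: Γ:[] Δ:[((¬p3 → ¬p3) → (p3 → p1))=F] refutes=True  ← countermodel

Result: [0, 0, 0, 1]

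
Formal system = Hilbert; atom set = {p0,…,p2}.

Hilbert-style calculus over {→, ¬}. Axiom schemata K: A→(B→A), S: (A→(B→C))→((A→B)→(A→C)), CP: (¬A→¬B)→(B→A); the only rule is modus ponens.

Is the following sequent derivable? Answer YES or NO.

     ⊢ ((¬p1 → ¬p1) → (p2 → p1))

Enumerate valuations to refute Γ ⊢ Δ:
  v=000: Γ:[] Δ:[((¬p1 → ¬p1) → (p2 → p1))=T] refutes=False
  v=001: Γ:[] Δ:[((¬p1 → ¬p1) → (p2 → p1))=F] refutes=True  ← countermodel

Result: NO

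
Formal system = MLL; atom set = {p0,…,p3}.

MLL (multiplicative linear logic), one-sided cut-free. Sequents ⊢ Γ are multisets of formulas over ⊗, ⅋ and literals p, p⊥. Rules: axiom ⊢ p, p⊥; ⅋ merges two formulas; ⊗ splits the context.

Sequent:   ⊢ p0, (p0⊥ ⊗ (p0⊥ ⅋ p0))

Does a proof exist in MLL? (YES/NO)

Derivation trace:
[⊗]  ⊢ p0, (p0⊥ ⊗ (p0⊥ ⅋ p0))
  [Ax]  ⊢ p0, p0⊥
  [⅋]  ⊢ (p0⊥ ⅋ p0)
    [Ax]  ⊢ p0, p0⊥

Result: YES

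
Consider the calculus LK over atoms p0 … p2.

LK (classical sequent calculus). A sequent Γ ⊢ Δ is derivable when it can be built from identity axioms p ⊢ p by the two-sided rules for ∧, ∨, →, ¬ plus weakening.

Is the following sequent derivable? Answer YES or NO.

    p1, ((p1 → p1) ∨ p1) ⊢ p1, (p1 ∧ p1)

Derivation (root first):
[∨L] p1, ((p1 → p1) ∨ p1) ⊢ p1, (p1 ∧ p1)
  [∧R] p1, (p1 → p1) ⊢ (p1 ∧ p1)
    [Ax] p1 ⊢ p1
    [→L] p1, (p1 → p1), (p1 → p1) ⊢ p1
      [→L] p1, (p1 → p1) ⊢ p1
        [Ax] p1 ⊢ p1
        [Ax] p1 ⊢ p1
      [Ax] p1 ⊢ p1
  [Ax] p1 ⊢ p1

Result: YES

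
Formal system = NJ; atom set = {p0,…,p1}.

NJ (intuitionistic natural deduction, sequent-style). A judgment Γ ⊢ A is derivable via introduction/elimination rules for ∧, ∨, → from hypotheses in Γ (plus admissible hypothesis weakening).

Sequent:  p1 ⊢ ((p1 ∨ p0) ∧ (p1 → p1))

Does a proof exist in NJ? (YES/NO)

Derivation trace:
[∧I] p1 ⊢ ((p1 ∨ p0) ∧ (p1 → p1))
  [∨I₁] p1 ⊢ (p1 ∨ p0)
    [Ax] p1 ⊢ p1
  [→I]  ⊢ (p1 → p1)
    [Ax] p1 ⊢ p1

Result: YES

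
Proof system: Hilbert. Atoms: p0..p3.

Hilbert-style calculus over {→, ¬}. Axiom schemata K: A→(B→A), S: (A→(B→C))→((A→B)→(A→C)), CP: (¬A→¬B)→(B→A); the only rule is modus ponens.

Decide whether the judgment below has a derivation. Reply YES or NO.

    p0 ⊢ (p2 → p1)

Enumerate valuations to refute Γ ⊢ Δ:
  v=0000: Γ:[p0=F] Δ:[(p2 → p1)=T] refutes=False
  v=0001: Γ:[p0=F] Δ:[(p2 → p1)=T] refutes=False
  v=0010: Γ:[p0=F] Δ:[(p2 → p1)=F] refutes=False
  v=0011: Γ:[p0=F] Δ:[(p2 → p1)=F] refutes=False
  v=0100: Γ:[p0=F] Δ:[(p2 → p1)=T] refutes=False
  v=0101: Γ:[p0=F] Δ:[(p2 → p1)=T] refutes=False
  v=0110: Γ:[p0=F] Δ:[(p2 → p1)=T] refutes=False
  v=0111: Γ:[p0=F] Δ:[(p2 → p1)=T] refutes=False
  v=1000: Γ:[p0=T] Δ:[(p2 → p1)=T] refutes=False
  v=1001: Γ:[p0=T] Δ:[(p2 → p1)=T] refutes=False
  v=1010: Γ:[p0=T] Δ:[(p2 → p1)=F] refutes=True  ← countermodel

Result: NO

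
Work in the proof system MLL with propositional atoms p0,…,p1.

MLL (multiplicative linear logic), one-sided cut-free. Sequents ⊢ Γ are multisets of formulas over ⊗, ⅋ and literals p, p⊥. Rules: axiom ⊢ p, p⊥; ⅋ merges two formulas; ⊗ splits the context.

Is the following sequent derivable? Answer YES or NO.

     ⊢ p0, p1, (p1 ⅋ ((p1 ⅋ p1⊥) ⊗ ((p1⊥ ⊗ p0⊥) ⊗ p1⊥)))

Derivation (root first):
[⅋]  ⊢ p0, p1, (p1 ⅋ ((p1 ⅋ p1⊥) ⊗ ((p1⊥ ⊗ p0⊥) ⊗ p1⊥)))
  [⊗]  ⊢ p1, p0, p1, ((p1 ⅋ p1⊥) ⊗ ((p1⊥ ⊗ p0⊥) ⊗ p1⊥))
    [⅋]  ⊢ (p1 ⅋ p1⊥)
      [Ax]  ⊢ p1, p1⊥
    [⊗]  ⊢ p1, p0, p1, ((p1⊥ ⊗ p0⊥) ⊗ p1⊥)
      [⊗]  ⊢ p1, p0, (p1⊥ ⊗ p0⊥)
        [Ax]  ⊢ p1, p1⊥
        [Ax]  ⊢ p0, p0⊥
      [Ax]  ⊢ p1, p1⊥

Result: YES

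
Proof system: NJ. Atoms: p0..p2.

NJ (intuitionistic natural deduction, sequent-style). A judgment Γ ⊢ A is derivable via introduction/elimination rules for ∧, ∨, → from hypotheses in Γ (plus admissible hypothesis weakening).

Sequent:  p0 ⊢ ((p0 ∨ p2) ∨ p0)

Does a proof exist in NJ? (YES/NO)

Proof tree:
[∨I₁] p0 ⊢ ((p0 ∨ p2) ∨ p0)
  [∨I₁] p0 ⊢ (p0 ∨ p2)
    [Ax] p0 ⊢ p0

Result: YES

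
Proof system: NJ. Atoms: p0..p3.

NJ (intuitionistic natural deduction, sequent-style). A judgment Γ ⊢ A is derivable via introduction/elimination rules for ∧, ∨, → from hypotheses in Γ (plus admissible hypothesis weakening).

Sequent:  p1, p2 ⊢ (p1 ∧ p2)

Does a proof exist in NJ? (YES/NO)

Derivation trace:
[∧I] p1, p2 ⊢ (p1 ∧ p2)
  [Ax] p1 ⊢ p1
  [Wk] p2, p1 ⊢ p2
    [Ax] p2 ⊢ p2

Result: YES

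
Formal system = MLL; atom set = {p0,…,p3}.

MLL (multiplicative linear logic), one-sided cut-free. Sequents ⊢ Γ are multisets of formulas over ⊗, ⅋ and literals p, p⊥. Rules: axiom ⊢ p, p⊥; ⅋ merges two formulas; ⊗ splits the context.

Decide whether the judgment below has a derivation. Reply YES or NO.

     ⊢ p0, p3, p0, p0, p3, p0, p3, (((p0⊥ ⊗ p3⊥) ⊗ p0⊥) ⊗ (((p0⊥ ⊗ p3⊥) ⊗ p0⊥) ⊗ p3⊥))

Derivation trace:
[⊗]  ⊢ p0, p3, p0, p0, p3, p0, p3, (((p0⊥ ⊗ p3⊥) ⊗ p0⊥) ⊗ (((p0⊥ ⊗ p3⊥) ⊗ p0⊥) ⊗ p3⊥))
  [⊗]  ⊢ p0, p3, p0, ((p0⊥ ⊗ p3⊥) ⊗ p0⊥)
    [⊗]  ⊢ p0, p3, (p0⊥ ⊗ p3⊥)
      [Ax]  ⊢ p0, p0⊥
      [Ax]  ⊢ p3, p3⊥
    [Ax]  ⊢ p0, p0⊥
  [⊗]  ⊢ p0, p3, p0, p3, (((p0⊥ ⊗ p3⊥) ⊗ p0⊥) ⊗ p3⊥)
    [⊗]  ⊢ p0, p3, p0, ((p0⊥ ⊗ p3⊥) ⊗ p0⊥)
      [⊗]  ⊢ p0, p3, (p0⊥ ⊗ p3⊥)
        [Ax]  ⊢ p0, p0⊥
        [Ax]  ⊢ p3, p3⊥
      [Ax]  ⊢ p0, p0⊥
    [Ax]  ⊢ p3, p3⊥

Result: YES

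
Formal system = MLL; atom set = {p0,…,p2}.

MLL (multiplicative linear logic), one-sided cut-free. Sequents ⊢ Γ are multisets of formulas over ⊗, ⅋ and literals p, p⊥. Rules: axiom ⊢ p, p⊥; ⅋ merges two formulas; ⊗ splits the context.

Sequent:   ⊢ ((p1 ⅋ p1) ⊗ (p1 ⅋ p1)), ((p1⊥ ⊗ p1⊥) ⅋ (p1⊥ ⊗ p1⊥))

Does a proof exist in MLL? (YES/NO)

Derivation (root first):
[⅋]  ⊢ ((p1 ⅋ p1) ⊗ (p1 ⅋ p1)), ((p1⊥ ⊗ p1⊥) ⅋ (p1⊥ ⊗ p1⊥))
  [⊗]  ⊢ (p1⊥ ⊗ p1⊥), (p1⊥ ⊗ p1⊥), ((p1 ⅋ p1) ⊗ (p1 ⅋ p1))
    [⅋]  ⊢ (p1⊥ ⊗ p1⊥), (p1 ⅋ p1)
      [⊗]  ⊢ p1, p1, (p1⊥ ⊗ p1⊥)
        [Ax]  ⊢ p1, p1⊥
        [Ax]  ⊢ p1, p1⊥
    [⅋]  ⊢ (p1⊥ ⊗ p1⊥), (p1 ⅋ p1)
      [⊗]  ⊢ p1, p1, (p1⊥ ⊗ p1⊥)
        [Ax]  ⊢ p1, p1⊥
        [Ax]  ⊢ p1, p1⊥

Result: YES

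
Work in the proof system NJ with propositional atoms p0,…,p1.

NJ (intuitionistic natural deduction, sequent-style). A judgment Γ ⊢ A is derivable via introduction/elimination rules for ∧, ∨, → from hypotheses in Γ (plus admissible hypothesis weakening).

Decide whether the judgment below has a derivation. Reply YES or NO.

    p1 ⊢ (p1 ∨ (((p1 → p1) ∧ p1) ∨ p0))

Derivation trace:
[∨I₂] p1 ⊢ (p1 ∨ (((p1 → p1) ∧ p1) ∨ p0))
  [∨I₁] p1 ⊢ (((p1 → p1) ∧ p1) ∨ p0)
    [∧I] p1 ⊢ ((p1 → p1) ∧ p1)
      [→I]  ⊢ (p1 → p1)
        [Ax] p1 ⊢ p1
      [Ax] p1 ⊢ p1

Result: YES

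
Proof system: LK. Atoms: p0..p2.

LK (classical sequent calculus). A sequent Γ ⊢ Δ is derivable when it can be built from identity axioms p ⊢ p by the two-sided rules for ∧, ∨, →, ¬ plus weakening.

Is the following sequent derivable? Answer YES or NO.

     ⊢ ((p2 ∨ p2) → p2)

Derivation (root first):
[→R]  ⊢ ((p2 ∨ p2) → p2)
  [∨L] (p2 ∨ p2) ⊢ p2
    [Ax] p2 ⊢ p2
    [Ax] p2 ⊢ p2

Result: YES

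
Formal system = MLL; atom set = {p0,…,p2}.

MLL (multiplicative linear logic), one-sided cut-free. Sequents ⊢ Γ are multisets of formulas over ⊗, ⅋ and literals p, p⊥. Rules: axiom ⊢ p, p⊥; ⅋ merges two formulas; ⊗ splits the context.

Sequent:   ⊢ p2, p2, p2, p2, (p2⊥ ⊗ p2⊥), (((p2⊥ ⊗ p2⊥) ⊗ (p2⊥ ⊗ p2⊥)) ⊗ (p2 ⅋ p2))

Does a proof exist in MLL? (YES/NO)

Proof tree:
[⊗]  ⊢ p2, p2, p2, p2, (p2⊥ ⊗ p2⊥), (((p2⊥ ⊗ p2⊥) ⊗ (p2⊥ ⊗ p2⊥)) ⊗ (p2 ⅋ p2))
  [⊗]  ⊢ p2, p2, p2, p2, ((p2⊥ ⊗ p2⊥) ⊗ (p2⊥ ⊗ p2⊥))
    [⊗]  ⊢ p2, p2, (p2⊥ ⊗ p2⊥)
      [Ax]  ⊢ p2, p2⊥
      [Ax]  ⊢ p2, p2⊥
    [⊗]  ⊢ p2, p2, (p2⊥ ⊗ p2⊥)
      [Ax]  ⊢ p2, p2⊥
      [Ax]  ⊢ p2, p2⊥
  [⅋]  ⊢ (p2⊥ ⊗ p2⊥), (p2 ⅋ p2)
    [⊗]  ⊢ p2, p2, (p2⊥ ⊗ p2⊥)
      [Ax]  ⊢ p2, p2⊥
      [Ax]  ⊢ p2, p2⊥

Result: YES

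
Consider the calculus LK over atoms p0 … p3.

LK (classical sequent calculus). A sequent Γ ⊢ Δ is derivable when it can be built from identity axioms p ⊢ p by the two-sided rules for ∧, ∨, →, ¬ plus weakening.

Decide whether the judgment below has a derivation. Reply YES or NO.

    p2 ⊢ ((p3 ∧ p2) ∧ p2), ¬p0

Truth-table refutation:
  v=0000: Γ:[p2=F] Δ:[((p3 ∧ p2) ∧ p2)=F, ¬p0=T] refutes=False
  v=0001: Γ:[p2=F] Δ:[((p3 ∧ p2) ∧ p2)=F, ¬p0=T] refutes=False
  v=0010: Γ:[p2=T] Δ:[((p3 ∧ p2) ∧ p2)=F, ¬p0=T] refutes=False
  v=0011: Γ:[p2=T] Δ:[((p3 ∧ p2) ∧ p2)=T, ¬p0=T] refutes=False
  v=0100: Γ:[p2=F] Δ:[((p3 ∧ p2) ∧ p2)=F, ¬p0=T] refutes=False
  v=0101: Γ:[p2=F] Δ:[((p3 ∧ p2) ∧ p2)=F, ¬p0=T] refutes=False
  v=0110: Γ:[p2=T] Δ:[((p3 ∧ p2) ∧ p2)=F, ¬p0=T] refutes=False
  v=0111: Γ:[p2=T] Δ:[((p3 ∧ p2) ∧ p2)=T, ¬p0=T] refutes=False
  v=1000: Γ:[p2=F] Δ:[((p3 ∧ p2) ∧ p2)=F, ¬p0=F] refutes=False
  v=1001: Γ:[p2=F] Δ:[((p3 ∧ p2) ∧ p2)=F, ¬p0=F] refutes=False
  v=1010: Γ:[p2=T] Δ:[((p3 ∧ p2) ∧ p2)=F, ¬p0=F] refutes=True  ← countermodel

Result: NO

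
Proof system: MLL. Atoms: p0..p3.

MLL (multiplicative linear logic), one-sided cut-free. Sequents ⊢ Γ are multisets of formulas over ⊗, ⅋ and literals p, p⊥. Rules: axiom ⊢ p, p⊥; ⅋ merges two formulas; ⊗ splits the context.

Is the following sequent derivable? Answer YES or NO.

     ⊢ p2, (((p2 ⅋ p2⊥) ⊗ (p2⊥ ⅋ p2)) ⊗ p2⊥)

Proof tree:
[⊗]  ⊢ p2, (((p2 ⅋ p2⊥) ⊗ (p2⊥ ⅋ p2)) ⊗ p2⊥)
  [⊗]  ⊢ ((p2 ⅋ p2⊥) ⊗ (p2⊥ ⅋ p2))
    [⅋]  ⊢ (p2 ⅋ p2⊥)
      [Ax]  ⊢ p2, p2⊥
    [⅋]  ⊢ (p2⊥ ⅋ p2)
      [Ax]  ⊢ p2, p2⊥
  [Ax]  ⊢ p2, p2⊥

Result: YES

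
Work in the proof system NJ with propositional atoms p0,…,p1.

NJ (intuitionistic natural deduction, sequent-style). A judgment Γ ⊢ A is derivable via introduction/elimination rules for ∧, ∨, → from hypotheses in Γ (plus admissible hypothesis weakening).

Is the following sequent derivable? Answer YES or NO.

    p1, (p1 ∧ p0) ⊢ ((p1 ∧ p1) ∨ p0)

Derivation trace:
[Wk] p1, (p1 ∧ p0) ⊢ ((p1 ∧ p1) ∨ p0)
  [∨I₁] p1 ⊢ ((p1 ∧ p1) ∨ p0)
    [∧I] p1 ⊢ (p1 ∧ p1)
      [Ax] p1 ⊢ p1
      [Ax] p1 ⊢ p1

Result: YES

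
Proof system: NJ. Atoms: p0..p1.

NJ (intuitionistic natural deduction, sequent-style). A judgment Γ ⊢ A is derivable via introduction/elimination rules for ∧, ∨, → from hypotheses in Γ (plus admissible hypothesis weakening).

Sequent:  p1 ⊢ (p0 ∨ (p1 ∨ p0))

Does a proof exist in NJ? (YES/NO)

Proof tree:
[∨I₂] p1 ⊢ (p0 ∨ (p1 ∨ p0))
  [∨I₁] p1 ⊢ (p1 ∨ p0)
    [Ax] p1 ⊢ p1

Result: YES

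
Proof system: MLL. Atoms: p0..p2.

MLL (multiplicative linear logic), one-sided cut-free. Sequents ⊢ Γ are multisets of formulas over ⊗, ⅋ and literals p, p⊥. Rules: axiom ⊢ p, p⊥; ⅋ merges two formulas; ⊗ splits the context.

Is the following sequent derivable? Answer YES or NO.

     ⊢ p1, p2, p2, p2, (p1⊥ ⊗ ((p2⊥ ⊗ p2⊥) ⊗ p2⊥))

Derivation trace:
[⊗]  ⊢ p1, p2, p2, p2, (p1⊥ ⊗ ((p2⊥ ⊗ p2⊥) ⊗ p2⊥))
  [Ax]  ⊢ p1, p1⊥
  [⊗]  ⊢ p2, p2, p2, ((p2⊥ ⊗ p2⊥) ⊗ p2⊥)
    [⊗]  ⊢ p2, p2, (p2⊥ ⊗ p2⊥)
      [Ax]  ⊢ p2, p2⊥
      [Ax]  ⊢ p2, p2⊥
    [Ax]  ⊢ p2, p2⊥

Result: YES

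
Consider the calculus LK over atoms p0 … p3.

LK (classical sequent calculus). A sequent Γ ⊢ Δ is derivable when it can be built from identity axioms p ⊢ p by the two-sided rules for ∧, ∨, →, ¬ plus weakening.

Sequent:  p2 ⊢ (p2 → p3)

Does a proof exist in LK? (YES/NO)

Truth-table refutation:
  v=0000: Γ:[p2=F] Δ:[(p2 → p3)=T] refutes=False
  v=0001: Γ:[p2=F] Δ:[(p2 → p3)=T] refutes=False
  v=0010: Γ:[p2=T] Δ:[(p2 → p3)=F] refutes=True  ← countermodel

Result: NO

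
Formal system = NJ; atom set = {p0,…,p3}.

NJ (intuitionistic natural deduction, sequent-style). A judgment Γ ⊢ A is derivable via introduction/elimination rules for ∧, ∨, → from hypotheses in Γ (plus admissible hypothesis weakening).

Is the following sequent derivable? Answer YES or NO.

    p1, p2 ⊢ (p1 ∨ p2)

Derivation (root first):
[Wk] p1, p2 ⊢ (p1 ∨ p2)
  [∨I₁] p1 ⊢ (p1 ∨ p2)
    [Ax] p1 ⊢ p1

Result: YES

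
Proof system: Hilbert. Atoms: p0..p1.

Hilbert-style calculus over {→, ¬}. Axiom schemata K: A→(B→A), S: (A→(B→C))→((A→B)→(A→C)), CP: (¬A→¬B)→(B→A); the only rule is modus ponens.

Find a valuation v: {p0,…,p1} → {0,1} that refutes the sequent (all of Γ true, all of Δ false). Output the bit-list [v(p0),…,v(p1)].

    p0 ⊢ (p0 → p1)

Enumerate valuations to refute Γ ⊢ Δ:
  v=00: Γ:[p0=F] Δ:[(p0 → p1)=T] refutes=False
  v=01: Γ:[p0=F] Δ:[(p0 → p1)=T] refutes=False
  v=10: Γ:[p0=T] Δ:[(p0 → p1)=F] refutes=True  ← countermodel

Result: [1, 0]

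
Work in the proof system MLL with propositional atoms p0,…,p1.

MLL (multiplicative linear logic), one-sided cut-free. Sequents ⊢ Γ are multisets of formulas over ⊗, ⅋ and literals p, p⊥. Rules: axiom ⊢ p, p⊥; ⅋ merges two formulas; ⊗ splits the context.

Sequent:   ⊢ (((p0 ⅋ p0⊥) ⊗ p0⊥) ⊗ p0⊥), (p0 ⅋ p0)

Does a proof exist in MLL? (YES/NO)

Derivation trace:
[⅋]  ⊢ (((p0 ⅋ p0⊥) ⊗ p0⊥) ⊗ p0⊥), (p0 ⅋ p0)
  [⊗]  ⊢ p0, p0, (((p0 ⅋ p0⊥) ⊗ p0⊥) ⊗ p0⊥)
    [⊗]  ⊢ p0, ((p0 ⅋ p0⊥) ⊗ p0⊥)
      [⅋]  ⊢ (p0 ⅋ p0⊥)
        [Ax]  ⊢ p0, p0⊥
      [Ax]  ⊢ p0, p0⊥
    [Ax]  ⊢ p0, p0⊥

Result: YES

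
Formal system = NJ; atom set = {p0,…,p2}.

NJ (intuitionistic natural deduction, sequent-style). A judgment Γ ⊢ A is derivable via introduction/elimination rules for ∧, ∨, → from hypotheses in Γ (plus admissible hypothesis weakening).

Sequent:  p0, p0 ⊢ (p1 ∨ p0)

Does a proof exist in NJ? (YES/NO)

Derivation (root first):
[Wk] p0, p0 ⊢ (p1 ∨ p0)
  [∨I₂] p0 ⊢ (p1 ∨ p0)
    [Ax] p0 ⊢ p0

Result: YES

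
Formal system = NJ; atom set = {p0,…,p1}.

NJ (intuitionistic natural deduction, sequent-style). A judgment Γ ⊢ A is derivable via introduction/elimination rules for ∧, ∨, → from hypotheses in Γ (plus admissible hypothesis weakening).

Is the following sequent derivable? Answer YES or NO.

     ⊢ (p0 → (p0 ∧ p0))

Derivation (root first):
[→I]  ⊢ (p0 → (p0 ∧ p0))
  [∧I] p0 ⊢ (p0 ∧ p0)
    [Ax] p0 ⊢ p0
    [Ax] p0 ⊢ p0

Result: YES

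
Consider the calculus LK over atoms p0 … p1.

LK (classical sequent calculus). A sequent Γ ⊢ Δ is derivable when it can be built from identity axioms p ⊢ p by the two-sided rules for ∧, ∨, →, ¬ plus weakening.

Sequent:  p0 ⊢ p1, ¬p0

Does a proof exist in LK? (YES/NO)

Truth-table refutation:
  v=00: Γ:[p0=F] Δ:[p1=F, ¬p0=T] refutes=False
  v=01: Γ:[p0=F] Δ:[p1=T, ¬p0=T] refutes=False
  v=10: Γ:[p0=T] Δ:[p1=F, ¬p0=F] refutes=True  ← countermodel

Result: NO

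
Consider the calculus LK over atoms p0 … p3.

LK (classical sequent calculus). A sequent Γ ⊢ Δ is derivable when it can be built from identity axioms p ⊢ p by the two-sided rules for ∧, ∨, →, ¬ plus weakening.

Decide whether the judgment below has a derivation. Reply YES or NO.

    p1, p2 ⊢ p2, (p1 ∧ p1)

Derivation trace:
[∧R] p1, p2 ⊢ p2, (p1 ∧ p1)
  [WR] p2 ⊢ p2, p1
    [Ax] p2 ⊢ p2
  [Ax] p1 ⊢ p1

Result: YES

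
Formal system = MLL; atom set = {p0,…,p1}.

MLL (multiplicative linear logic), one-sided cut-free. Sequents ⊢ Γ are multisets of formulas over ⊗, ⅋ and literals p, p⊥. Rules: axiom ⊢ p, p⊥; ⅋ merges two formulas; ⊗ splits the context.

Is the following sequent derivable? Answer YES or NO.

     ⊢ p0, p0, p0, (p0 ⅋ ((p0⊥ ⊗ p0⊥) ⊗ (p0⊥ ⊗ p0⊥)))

Derivation trace:
[⅋]  ⊢ p0, p0, p0, (p0 ⅋ ((p0⊥ ⊗ p0⊥) ⊗ (p0⊥ ⊗ p0⊥)))
  [⊗]  ⊢ p0, p0, p0, p0, ((p0⊥ ⊗ p0⊥) ⊗ (p0⊥ ⊗ p0⊥))
    [⊗]  ⊢ p0, p0, (p0⊥ ⊗ p0⊥)
      [Ax]  ⊢ p0, p0⊥
      [Ax]  ⊢ p0, p0⊥
    [⊗]  ⊢ p0, p0, (p0⊥ ⊗ p0⊥)
      [Ax]  ⊢ p0, p0⊥
      [Ax]  ⊢ p0, p0⊥

Result: YES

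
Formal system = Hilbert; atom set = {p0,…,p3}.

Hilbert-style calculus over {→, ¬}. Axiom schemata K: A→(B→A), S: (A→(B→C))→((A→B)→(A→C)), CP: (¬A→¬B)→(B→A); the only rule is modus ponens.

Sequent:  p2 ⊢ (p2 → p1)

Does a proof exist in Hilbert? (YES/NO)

Search for a countermodel by truth-table:
  v=0000: Γ:[p2=F] Δ:[(p2 → p1)=T] refutes=False
  v=0001: Γ:[p2=F] Δ:[(p2 → p1)=T] refutes=False
  v=0010: Γ:[p2=T] Δ:[(p2 → p1)=F] refutes=True  ← countermodel

Result: NO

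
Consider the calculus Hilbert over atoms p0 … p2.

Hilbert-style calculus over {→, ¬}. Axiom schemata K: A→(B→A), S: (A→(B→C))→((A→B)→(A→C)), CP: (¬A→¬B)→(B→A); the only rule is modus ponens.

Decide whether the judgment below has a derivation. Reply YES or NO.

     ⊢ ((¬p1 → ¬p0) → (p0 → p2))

Truth-table refutation:
  v=000: Γ:[] Δ:[((¬p1 → ¬p0) → (p0 → p2))=T] refutes=False
  v=001: Γ:[] Δ:[((¬p1 → ¬p0) → (p0 → p2))=T] refutes=False
  v=010: Γ:[] Δ:[((¬p1 → ¬p0) → (p0 → p2))=T] refutes=False
  v=011: Γ:[] Δ:[((¬p1 → ¬p0) → (p0 → p2))=T] refutes=False
  v=100: Γ:[] Δ:[((¬p1 → ¬p0) → (p0 → p2))=T] refutes=False
  v=101: Γ:[] Δ:[((¬p1 → ¬p0) → (p0 → p2))=T] refutes=False
  v=110: Γ:[] Δ:[((¬p1 → ¬p0) → (p0 → p2))=F] refutes=True  ← countermodel

Result: NO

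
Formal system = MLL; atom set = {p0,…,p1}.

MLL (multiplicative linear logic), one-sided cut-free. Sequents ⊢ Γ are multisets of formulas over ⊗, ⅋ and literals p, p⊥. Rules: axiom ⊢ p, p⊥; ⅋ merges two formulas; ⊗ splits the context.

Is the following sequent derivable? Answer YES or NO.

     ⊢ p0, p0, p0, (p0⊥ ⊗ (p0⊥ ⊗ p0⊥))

Proof tree:
[⊗]  ⊢ p0, p0, p0, (p0⊥ ⊗ (p0⊥ ⊗ p0⊥))
  [Ax]  ⊢ p0, p0⊥
  [⊗]  ⊢ p0, p0, (p0⊥ ⊗ p0⊥)
    [Ax]  ⊢ p0, p0⊥
    [Ax]  ⊢ p0, p0⊥

Result: YES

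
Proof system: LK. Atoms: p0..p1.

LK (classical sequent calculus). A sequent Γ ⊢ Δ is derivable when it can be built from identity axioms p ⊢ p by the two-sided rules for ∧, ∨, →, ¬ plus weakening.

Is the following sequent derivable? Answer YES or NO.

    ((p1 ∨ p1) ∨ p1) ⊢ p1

Derivation trace:
[∨L] ((p1 ∨ p1) ∨ p1) ⊢ p1
  [∨L] (p1 ∨ p1) ⊢ p1
    [Ax] p1 ⊢ p1
    [Ax] p1 ⊢ p1
  [Ax] p1 ⊢ p1

Result: YES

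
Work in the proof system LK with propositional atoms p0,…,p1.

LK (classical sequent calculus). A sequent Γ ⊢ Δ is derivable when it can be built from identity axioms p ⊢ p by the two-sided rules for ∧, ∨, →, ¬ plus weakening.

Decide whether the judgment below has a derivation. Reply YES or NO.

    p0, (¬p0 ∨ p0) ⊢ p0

Proof tree:
[∨L] p0, (¬p0 ∨ p0) ⊢ p0
  [¬L] p0, ¬p0 ⊢ 
    [Ax] p0 ⊢ p0
  [WL] p0, p0 ⊢ p0
    [Ax] p0 ⊢ p0

Result: YES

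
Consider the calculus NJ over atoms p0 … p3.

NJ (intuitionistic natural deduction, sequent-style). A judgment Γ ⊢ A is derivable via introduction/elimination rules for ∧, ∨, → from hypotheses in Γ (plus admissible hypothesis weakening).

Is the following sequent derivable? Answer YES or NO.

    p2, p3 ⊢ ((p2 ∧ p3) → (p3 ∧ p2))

Derivation trace:
[→I] p2, p3 ⊢ ((p2 ∧ p3) → (p3 ∧ p2))
  [∧I] (p2 ∧ p3), p2, p3 ⊢ (p3 ∧ p2)
    [Ax] p3 ⊢ p3
    [Wk] p2, (p2 ∧ p3) ⊢ p2
      [Ax] p2 ⊢ p2

Result: YES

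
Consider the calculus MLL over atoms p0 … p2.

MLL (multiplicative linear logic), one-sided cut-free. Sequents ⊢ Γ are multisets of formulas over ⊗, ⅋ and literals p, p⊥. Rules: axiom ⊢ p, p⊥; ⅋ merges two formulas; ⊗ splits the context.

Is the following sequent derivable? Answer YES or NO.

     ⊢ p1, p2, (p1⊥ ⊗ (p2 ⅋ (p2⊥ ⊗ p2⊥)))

Derivation (root first):
[⊗]  ⊢ p1, p2, (p1⊥ ⊗ (p2 ⅋ (p2⊥ ⊗ p2⊥)))
  [Ax]  ⊢ p1, p1⊥
  [⅋]  ⊢ p2, (p2 ⅋ (p2⊥ ⊗ p2⊥))
    [⊗]  ⊢ p2, p2, (p2⊥ ⊗ p2⊥)
      [Ax]  ⊢ p2, p2⊥
      [Ax]  ⊢ p2, p2⊥

Result: YES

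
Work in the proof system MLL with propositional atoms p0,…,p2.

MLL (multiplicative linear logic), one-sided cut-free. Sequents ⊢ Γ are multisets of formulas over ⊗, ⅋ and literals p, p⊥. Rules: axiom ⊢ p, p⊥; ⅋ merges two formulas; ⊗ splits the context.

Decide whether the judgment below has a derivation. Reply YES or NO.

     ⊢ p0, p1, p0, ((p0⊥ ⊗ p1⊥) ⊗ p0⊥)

Derivation trace:
[⊗]  ⊢ p0, p1, p0, ((p0⊥ ⊗ p1⊥) ⊗ p0⊥)
  [⊗]  ⊢ p0, p1, (p0⊥ ⊗ p1⊥)
    [Ax]  ⊢ p0, p0⊥
    [Ax]  ⊢ p1, p1⊥
  [Ax]  ⊢ p0, p0⊥

Result: YES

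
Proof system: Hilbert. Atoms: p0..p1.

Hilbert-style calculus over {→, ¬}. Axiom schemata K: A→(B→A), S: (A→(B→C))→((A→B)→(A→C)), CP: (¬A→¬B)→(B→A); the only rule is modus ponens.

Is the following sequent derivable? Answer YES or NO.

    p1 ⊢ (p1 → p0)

Truth-table refutation:
  v=00: Γ:[p1=F] Δ:[(p1 → p0)=T] refutes=False
  v=01: Γ:[p1=T] Δ:[(p1 → p0)=F] refutes=True  ← countermodel

Result: NO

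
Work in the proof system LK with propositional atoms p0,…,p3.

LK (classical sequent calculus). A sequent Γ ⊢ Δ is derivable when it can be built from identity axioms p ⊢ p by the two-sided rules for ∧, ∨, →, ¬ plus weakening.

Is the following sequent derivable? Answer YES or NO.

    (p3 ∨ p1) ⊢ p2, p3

Truth-table refutation:
  v=0000: Γ:[(p3 ∨ p1)=F] Δ:[p2=F, p3=F] refutes=False
  v=0001: Γ:[(p3 ∨ p1)=T] Δ:[p2=F, p3=T] refutes=False
  v=0010: Γ:[(p3 ∨ p1)=F] Δ:[p2=T, p3=F] refutes=False
  v=0011: Γ:[(p3 ∨ p1)=T] Δ:[p2=T, p3=T] refutes=False
  v=0100: Γ:[(p3 ∨ p1)=T] Δ:[p2=F, p3=F] refutes=True  ← countermodel

Result: NO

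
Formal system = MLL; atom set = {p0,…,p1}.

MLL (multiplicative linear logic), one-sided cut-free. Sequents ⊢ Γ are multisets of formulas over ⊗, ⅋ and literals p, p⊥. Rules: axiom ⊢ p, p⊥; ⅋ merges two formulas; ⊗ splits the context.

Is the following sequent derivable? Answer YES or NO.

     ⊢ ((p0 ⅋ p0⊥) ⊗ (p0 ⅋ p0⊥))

Derivation (root first):
[⊗]  ⊢ ((p0 ⅋ p0⊥) ⊗ (p0 ⅋ p0⊥))
  [⅋]  ⊢ (p0 ⅋ p0⊥)
    [Ax]  ⊢ p0, p0⊥
  [⅋]  ⊢ (p0 ⅋ p0⊥)
    [Ax]  ⊢ p0, p0⊥

Result: YES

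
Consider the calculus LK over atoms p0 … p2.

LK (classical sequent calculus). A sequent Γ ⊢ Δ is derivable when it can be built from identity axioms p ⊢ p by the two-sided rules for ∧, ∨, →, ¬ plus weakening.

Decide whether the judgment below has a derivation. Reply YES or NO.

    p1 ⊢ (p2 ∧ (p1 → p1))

Truth-table refutation:
  v=000: Γ:[p1=F] Δ:[(p2 ∧ (p1 → p1))=F] refutes=False
  v=001: Γ:[p1=F] Δ:[(p2 ∧ (p1 → p1))=T] refutes=False
  v=010: Γ:[p1=T] Δ:[(p2 ∧ (p1 → p1))=F] refutes=True  ← countermodel

Result: NO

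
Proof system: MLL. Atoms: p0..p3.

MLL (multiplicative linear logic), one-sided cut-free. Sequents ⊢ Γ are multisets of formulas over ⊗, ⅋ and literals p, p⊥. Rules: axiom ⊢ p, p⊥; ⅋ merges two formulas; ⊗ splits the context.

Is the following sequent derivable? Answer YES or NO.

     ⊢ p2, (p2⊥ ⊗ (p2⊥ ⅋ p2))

Proof tree:
[⊗]  ⊢ p2, (p2⊥ ⊗ (p2⊥ ⅋ p2))
  [Ax]  ⊢ p2, p2⊥
  [⅋]  ⊢ (p2⊥ ⅋ p2)
    [Ax]  ⊢ p2, p2⊥

Result: YES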